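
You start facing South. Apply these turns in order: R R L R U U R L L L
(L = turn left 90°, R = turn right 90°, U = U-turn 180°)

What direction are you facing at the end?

Answer: Final heading: South

Derivation:
Start: South
  R (right (90° clockwise)) -> West
  R (right (90° clockwise)) -> North
  L (left (90° counter-clockwise)) -> West
  R (right (90° clockwise)) -> North
  U (U-turn (180°)) -> South
  U (U-turn (180°)) -> North
  R (right (90° clockwise)) -> East
  L (left (90° counter-clockwise)) -> North
  L (left (90° counter-clockwise)) -> West
  L (left (90° counter-clockwise)) -> South
Final: South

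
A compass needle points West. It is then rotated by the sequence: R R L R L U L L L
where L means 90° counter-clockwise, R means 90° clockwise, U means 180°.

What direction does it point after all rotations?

Start: West
  R (right (90° clockwise)) -> North
  R (right (90° clockwise)) -> East
  L (left (90° counter-clockwise)) -> North
  R (right (90° clockwise)) -> East
  L (left (90° counter-clockwise)) -> North
  U (U-turn (180°)) -> South
  L (left (90° counter-clockwise)) -> East
  L (left (90° counter-clockwise)) -> North
  L (left (90° counter-clockwise)) -> West
Final: West

Answer: Final heading: West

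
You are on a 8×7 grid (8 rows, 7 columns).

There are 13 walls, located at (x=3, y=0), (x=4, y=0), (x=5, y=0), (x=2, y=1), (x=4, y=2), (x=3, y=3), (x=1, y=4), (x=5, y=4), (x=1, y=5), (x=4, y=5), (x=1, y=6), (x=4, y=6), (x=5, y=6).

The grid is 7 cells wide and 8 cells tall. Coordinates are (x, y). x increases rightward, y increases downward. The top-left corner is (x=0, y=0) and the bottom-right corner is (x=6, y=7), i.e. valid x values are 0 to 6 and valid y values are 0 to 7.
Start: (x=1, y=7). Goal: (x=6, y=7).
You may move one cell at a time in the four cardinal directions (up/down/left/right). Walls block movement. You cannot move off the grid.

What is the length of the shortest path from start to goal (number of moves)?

Answer: Shortest path length: 5

Derivation:
BFS from (x=1, y=7) until reaching (x=6, y=7):
  Distance 0: (x=1, y=7)
  Distance 1: (x=0, y=7), (x=2, y=7)
  Distance 2: (x=0, y=6), (x=2, y=6), (x=3, y=7)
  Distance 3: (x=0, y=5), (x=2, y=5), (x=3, y=6), (x=4, y=7)
  Distance 4: (x=0, y=4), (x=2, y=4), (x=3, y=5), (x=5, y=7)
  Distance 5: (x=0, y=3), (x=2, y=3), (x=3, y=4), (x=6, y=7)  <- goal reached here
One shortest path (5 moves): (x=1, y=7) -> (x=2, y=7) -> (x=3, y=7) -> (x=4, y=7) -> (x=5, y=7) -> (x=6, y=7)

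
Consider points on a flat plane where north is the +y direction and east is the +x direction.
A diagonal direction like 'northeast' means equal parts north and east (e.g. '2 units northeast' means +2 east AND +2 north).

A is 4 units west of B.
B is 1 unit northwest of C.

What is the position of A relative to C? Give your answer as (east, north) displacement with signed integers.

Place C at the origin (east=0, north=0).
  B is 1 unit northwest of C: delta (east=-1, north=+1); B at (east=-1, north=1).
  A is 4 units west of B: delta (east=-4, north=+0); A at (east=-5, north=1).
Therefore A relative to C: (east=-5, north=1).

Answer: A is at (east=-5, north=1) relative to C.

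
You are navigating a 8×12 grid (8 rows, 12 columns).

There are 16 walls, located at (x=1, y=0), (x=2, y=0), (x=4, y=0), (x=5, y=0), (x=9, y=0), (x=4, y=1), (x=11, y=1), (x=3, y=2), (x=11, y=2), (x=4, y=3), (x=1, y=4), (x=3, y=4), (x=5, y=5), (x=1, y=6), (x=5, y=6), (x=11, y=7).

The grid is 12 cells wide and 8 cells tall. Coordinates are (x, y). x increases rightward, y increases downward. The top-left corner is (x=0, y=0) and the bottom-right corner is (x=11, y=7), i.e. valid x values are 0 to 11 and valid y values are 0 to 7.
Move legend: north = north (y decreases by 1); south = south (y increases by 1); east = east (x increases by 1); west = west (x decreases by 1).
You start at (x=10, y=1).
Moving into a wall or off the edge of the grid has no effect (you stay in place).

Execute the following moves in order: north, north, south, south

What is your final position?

Start: (x=10, y=1)
  north (north): (x=10, y=1) -> (x=10, y=0)
  north (north): blocked, stay at (x=10, y=0)
  south (south): (x=10, y=0) -> (x=10, y=1)
  south (south): (x=10, y=1) -> (x=10, y=2)
Final: (x=10, y=2)

Answer: Final position: (x=10, y=2)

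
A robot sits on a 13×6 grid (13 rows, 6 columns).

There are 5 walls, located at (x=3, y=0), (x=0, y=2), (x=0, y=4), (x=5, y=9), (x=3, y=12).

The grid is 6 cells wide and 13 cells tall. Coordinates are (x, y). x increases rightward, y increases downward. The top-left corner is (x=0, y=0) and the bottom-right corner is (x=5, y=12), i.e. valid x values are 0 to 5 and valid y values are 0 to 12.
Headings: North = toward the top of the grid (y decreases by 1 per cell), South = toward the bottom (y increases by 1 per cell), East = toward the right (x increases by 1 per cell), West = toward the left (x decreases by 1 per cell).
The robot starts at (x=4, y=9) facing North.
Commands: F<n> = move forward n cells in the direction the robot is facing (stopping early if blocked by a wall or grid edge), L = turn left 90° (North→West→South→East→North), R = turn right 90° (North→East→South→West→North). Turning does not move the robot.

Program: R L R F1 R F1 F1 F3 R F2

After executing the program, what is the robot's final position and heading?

Answer: Final position: (x=4, y=12), facing West

Derivation:
Start: (x=4, y=9), facing North
  R: turn right, now facing East
  L: turn left, now facing North
  R: turn right, now facing East
  F1: move forward 0/1 (blocked), now at (x=4, y=9)
  R: turn right, now facing South
  F1: move forward 1, now at (x=4, y=10)
  F1: move forward 1, now at (x=4, y=11)
  F3: move forward 1/3 (blocked), now at (x=4, y=12)
  R: turn right, now facing West
  F2: move forward 0/2 (blocked), now at (x=4, y=12)
Final: (x=4, y=12), facing West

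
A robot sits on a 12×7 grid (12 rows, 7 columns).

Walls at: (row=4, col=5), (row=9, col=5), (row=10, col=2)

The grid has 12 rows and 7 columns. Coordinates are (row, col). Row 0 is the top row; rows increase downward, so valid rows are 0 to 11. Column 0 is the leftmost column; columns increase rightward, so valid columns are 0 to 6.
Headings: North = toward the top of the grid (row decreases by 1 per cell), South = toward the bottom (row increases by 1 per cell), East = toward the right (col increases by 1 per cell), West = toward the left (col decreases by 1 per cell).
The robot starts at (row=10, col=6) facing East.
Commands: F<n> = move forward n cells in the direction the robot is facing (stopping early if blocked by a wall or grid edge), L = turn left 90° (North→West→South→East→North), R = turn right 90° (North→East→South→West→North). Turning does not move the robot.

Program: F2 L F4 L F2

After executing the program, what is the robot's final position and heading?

Start: (row=10, col=6), facing East
  F2: move forward 0/2 (blocked), now at (row=10, col=6)
  L: turn left, now facing North
  F4: move forward 4, now at (row=6, col=6)
  L: turn left, now facing West
  F2: move forward 2, now at (row=6, col=4)
Final: (row=6, col=4), facing West

Answer: Final position: (row=6, col=4), facing West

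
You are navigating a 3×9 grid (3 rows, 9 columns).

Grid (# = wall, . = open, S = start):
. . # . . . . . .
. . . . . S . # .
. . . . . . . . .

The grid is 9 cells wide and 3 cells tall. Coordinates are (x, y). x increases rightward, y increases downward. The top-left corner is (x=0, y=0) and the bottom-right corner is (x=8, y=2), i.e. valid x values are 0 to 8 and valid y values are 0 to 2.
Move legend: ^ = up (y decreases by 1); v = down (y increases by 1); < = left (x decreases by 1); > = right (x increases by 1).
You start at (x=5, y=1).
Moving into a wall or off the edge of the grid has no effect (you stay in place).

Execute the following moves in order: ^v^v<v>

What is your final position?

Start: (x=5, y=1)
  ^ (up): (x=5, y=1) -> (x=5, y=0)
  v (down): (x=5, y=0) -> (x=5, y=1)
  ^ (up): (x=5, y=1) -> (x=5, y=0)
  v (down): (x=5, y=0) -> (x=5, y=1)
  < (left): (x=5, y=1) -> (x=4, y=1)
  v (down): (x=4, y=1) -> (x=4, y=2)
  > (right): (x=4, y=2) -> (x=5, y=2)
Final: (x=5, y=2)

Answer: Final position: (x=5, y=2)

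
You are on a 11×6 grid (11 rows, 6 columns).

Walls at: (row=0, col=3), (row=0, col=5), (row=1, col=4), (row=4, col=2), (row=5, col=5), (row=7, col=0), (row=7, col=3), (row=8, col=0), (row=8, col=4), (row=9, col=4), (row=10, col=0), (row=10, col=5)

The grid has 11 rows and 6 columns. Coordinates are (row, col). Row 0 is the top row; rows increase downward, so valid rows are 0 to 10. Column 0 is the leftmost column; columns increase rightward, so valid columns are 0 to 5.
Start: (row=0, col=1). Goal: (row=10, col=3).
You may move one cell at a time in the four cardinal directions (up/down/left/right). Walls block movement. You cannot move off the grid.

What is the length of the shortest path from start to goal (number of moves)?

BFS from (row=0, col=1) until reaching (row=10, col=3):
  Distance 0: (row=0, col=1)
  Distance 1: (row=0, col=0), (row=0, col=2), (row=1, col=1)
  Distance 2: (row=1, col=0), (row=1, col=2), (row=2, col=1)
  Distance 3: (row=1, col=3), (row=2, col=0), (row=2, col=2), (row=3, col=1)
  Distance 4: (row=2, col=3), (row=3, col=0), (row=3, col=2), (row=4, col=1)
  Distance 5: (row=2, col=4), (row=3, col=3), (row=4, col=0), (row=5, col=1)
  Distance 6: (row=2, col=5), (row=3, col=4), (row=4, col=3), (row=5, col=0), (row=5, col=2), (row=6, col=1)
  Distance 7: (row=1, col=5), (row=3, col=5), (row=4, col=4), (row=5, col=3), (row=6, col=0), (row=6, col=2), (row=7, col=1)
  Distance 8: (row=4, col=5), (row=5, col=4), (row=6, col=3), (row=7, col=2), (row=8, col=1)
  Distance 9: (row=6, col=4), (row=8, col=2), (row=9, col=1)
  Distance 10: (row=6, col=5), (row=7, col=4), (row=8, col=3), (row=9, col=0), (row=9, col=2), (row=10, col=1)
  Distance 11: (row=7, col=5), (row=9, col=3), (row=10, col=2)
  Distance 12: (row=8, col=5), (row=10, col=3)  <- goal reached here
One shortest path (12 moves): (row=0, col=1) -> (row=1, col=1) -> (row=2, col=1) -> (row=3, col=1) -> (row=4, col=1) -> (row=5, col=1) -> (row=5, col=2) -> (row=6, col=2) -> (row=7, col=2) -> (row=8, col=2) -> (row=8, col=3) -> (row=9, col=3) -> (row=10, col=3)

Answer: Shortest path length: 12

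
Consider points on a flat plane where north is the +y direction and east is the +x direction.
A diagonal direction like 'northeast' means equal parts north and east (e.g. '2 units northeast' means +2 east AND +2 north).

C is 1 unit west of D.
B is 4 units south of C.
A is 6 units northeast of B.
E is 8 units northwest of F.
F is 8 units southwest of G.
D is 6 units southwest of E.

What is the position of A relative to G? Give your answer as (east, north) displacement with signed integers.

Answer: A is at (east=-17, north=-4) relative to G.

Derivation:
Place G at the origin (east=0, north=0).
  F is 8 units southwest of G: delta (east=-8, north=-8); F at (east=-8, north=-8).
  E is 8 units northwest of F: delta (east=-8, north=+8); E at (east=-16, north=0).
  D is 6 units southwest of E: delta (east=-6, north=-6); D at (east=-22, north=-6).
  C is 1 unit west of D: delta (east=-1, north=+0); C at (east=-23, north=-6).
  B is 4 units south of C: delta (east=+0, north=-4); B at (east=-23, north=-10).
  A is 6 units northeast of B: delta (east=+6, north=+6); A at (east=-17, north=-4).
Therefore A relative to G: (east=-17, north=-4).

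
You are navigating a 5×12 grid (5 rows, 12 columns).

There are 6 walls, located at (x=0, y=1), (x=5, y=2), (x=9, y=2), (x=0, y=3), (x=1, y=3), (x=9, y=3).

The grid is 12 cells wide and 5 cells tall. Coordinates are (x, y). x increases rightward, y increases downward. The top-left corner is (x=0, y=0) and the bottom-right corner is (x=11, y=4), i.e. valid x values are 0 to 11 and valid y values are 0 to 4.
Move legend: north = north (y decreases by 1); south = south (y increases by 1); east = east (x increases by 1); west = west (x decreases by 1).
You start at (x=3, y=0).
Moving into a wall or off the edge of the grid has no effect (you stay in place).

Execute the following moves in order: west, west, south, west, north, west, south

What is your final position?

Answer: Final position: (x=0, y=0)

Derivation:
Start: (x=3, y=0)
  west (west): (x=3, y=0) -> (x=2, y=0)
  west (west): (x=2, y=0) -> (x=1, y=0)
  south (south): (x=1, y=0) -> (x=1, y=1)
  west (west): blocked, stay at (x=1, y=1)
  north (north): (x=1, y=1) -> (x=1, y=0)
  west (west): (x=1, y=0) -> (x=0, y=0)
  south (south): blocked, stay at (x=0, y=0)
Final: (x=0, y=0)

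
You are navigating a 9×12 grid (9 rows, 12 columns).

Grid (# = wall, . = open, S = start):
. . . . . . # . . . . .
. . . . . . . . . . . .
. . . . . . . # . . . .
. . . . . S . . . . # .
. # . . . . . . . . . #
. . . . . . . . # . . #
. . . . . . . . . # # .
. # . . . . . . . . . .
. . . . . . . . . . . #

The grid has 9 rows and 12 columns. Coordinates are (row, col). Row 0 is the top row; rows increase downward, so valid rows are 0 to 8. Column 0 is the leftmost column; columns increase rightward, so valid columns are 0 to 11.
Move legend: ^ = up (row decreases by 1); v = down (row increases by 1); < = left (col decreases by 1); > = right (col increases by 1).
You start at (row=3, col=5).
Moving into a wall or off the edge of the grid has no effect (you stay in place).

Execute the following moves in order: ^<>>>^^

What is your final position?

Start: (row=3, col=5)
  ^ (up): (row=3, col=5) -> (row=2, col=5)
  < (left): (row=2, col=5) -> (row=2, col=4)
  > (right): (row=2, col=4) -> (row=2, col=5)
  > (right): (row=2, col=5) -> (row=2, col=6)
  > (right): blocked, stay at (row=2, col=6)
  ^ (up): (row=2, col=6) -> (row=1, col=6)
  ^ (up): blocked, stay at (row=1, col=6)
Final: (row=1, col=6)

Answer: Final position: (row=1, col=6)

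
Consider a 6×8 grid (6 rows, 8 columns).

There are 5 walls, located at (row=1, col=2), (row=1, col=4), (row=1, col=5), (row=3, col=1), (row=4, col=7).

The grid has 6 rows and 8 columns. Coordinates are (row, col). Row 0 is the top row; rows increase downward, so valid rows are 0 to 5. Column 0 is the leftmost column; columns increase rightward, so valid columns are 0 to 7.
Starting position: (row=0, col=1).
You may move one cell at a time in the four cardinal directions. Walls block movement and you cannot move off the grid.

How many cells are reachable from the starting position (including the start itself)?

BFS flood-fill from (row=0, col=1):
  Distance 0: (row=0, col=1)
  Distance 1: (row=0, col=0), (row=0, col=2), (row=1, col=1)
  Distance 2: (row=0, col=3), (row=1, col=0), (row=2, col=1)
  Distance 3: (row=0, col=4), (row=1, col=3), (row=2, col=0), (row=2, col=2)
  Distance 4: (row=0, col=5), (row=2, col=3), (row=3, col=0), (row=3, col=2)
  Distance 5: (row=0, col=6), (row=2, col=4), (row=3, col=3), (row=4, col=0), (row=4, col=2)
  Distance 6: (row=0, col=7), (row=1, col=6), (row=2, col=5), (row=3, col=4), (row=4, col=1), (row=4, col=3), (row=5, col=0), (row=5, col=2)
  Distance 7: (row=1, col=7), (row=2, col=6), (row=3, col=5), (row=4, col=4), (row=5, col=1), (row=5, col=3)
  Distance 8: (row=2, col=7), (row=3, col=6), (row=4, col=5), (row=5, col=4)
  Distance 9: (row=3, col=7), (row=4, col=6), (row=5, col=5)
  Distance 10: (row=5, col=6)
  Distance 11: (row=5, col=7)
Total reachable: 43 (grid has 43 open cells total)

Answer: Reachable cells: 43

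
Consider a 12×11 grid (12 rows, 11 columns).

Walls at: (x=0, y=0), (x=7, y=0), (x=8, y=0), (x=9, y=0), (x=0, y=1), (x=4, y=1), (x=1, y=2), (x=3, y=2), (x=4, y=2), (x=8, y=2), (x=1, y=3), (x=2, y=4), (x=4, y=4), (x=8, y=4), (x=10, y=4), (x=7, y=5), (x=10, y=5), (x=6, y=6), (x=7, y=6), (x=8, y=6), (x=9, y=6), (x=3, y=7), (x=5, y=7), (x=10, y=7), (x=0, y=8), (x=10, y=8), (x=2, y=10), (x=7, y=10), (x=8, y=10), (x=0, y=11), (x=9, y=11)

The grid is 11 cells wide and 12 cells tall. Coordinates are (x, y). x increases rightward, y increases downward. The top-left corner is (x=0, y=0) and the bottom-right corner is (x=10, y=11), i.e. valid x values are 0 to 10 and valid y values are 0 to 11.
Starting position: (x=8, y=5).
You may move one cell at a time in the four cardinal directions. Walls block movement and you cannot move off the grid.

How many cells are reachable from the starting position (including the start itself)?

Answer: Reachable cells: 100

Derivation:
BFS flood-fill from (x=8, y=5):
  Distance 0: (x=8, y=5)
  Distance 1: (x=9, y=5)
  Distance 2: (x=9, y=4)
  Distance 3: (x=9, y=3)
  Distance 4: (x=9, y=2), (x=8, y=3), (x=10, y=3)
  Distance 5: (x=9, y=1), (x=10, y=2), (x=7, y=3)
  Distance 6: (x=8, y=1), (x=10, y=1), (x=7, y=2), (x=6, y=3), (x=7, y=4)
  Distance 7: (x=10, y=0), (x=7, y=1), (x=6, y=2), (x=5, y=3), (x=6, y=4)
  Distance 8: (x=6, y=1), (x=5, y=2), (x=4, y=3), (x=5, y=4), (x=6, y=5)
  Distance 9: (x=6, y=0), (x=5, y=1), (x=3, y=3), (x=5, y=5)
  Distance 10: (x=5, y=0), (x=2, y=3), (x=3, y=4), (x=4, y=5), (x=5, y=6)
  Distance 11: (x=4, y=0), (x=2, y=2), (x=3, y=5), (x=4, y=6)
  Distance 12: (x=3, y=0), (x=2, y=1), (x=2, y=5), (x=3, y=6), (x=4, y=7)
  Distance 13: (x=2, y=0), (x=1, y=1), (x=3, y=1), (x=1, y=5), (x=2, y=6), (x=4, y=8)
  Distance 14: (x=1, y=0), (x=1, y=4), (x=0, y=5), (x=1, y=6), (x=2, y=7), (x=3, y=8), (x=5, y=8), (x=4, y=9)
  Distance 15: (x=0, y=4), (x=0, y=6), (x=1, y=7), (x=2, y=8), (x=6, y=8), (x=3, y=9), (x=5, y=9), (x=4, y=10)
  Distance 16: (x=0, y=3), (x=0, y=7), (x=6, y=7), (x=1, y=8), (x=7, y=8), (x=2, y=9), (x=6, y=9), (x=3, y=10), (x=5, y=10), (x=4, y=11)
  Distance 17: (x=0, y=2), (x=7, y=7), (x=8, y=8), (x=1, y=9), (x=7, y=9), (x=6, y=10), (x=3, y=11), (x=5, y=11)
  Distance 18: (x=8, y=7), (x=9, y=8), (x=0, y=9), (x=8, y=9), (x=1, y=10), (x=2, y=11), (x=6, y=11)
  Distance 19: (x=9, y=7), (x=9, y=9), (x=0, y=10), (x=1, y=11), (x=7, y=11)
  Distance 20: (x=10, y=9), (x=9, y=10), (x=8, y=11)
  Distance 21: (x=10, y=10)
  Distance 22: (x=10, y=11)
Total reachable: 100 (grid has 101 open cells total)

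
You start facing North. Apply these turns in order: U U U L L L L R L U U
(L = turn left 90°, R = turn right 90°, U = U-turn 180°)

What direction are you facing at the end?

Start: North
  U (U-turn (180°)) -> South
  U (U-turn (180°)) -> North
  U (U-turn (180°)) -> South
  L (left (90° counter-clockwise)) -> East
  L (left (90° counter-clockwise)) -> North
  L (left (90° counter-clockwise)) -> West
  L (left (90° counter-clockwise)) -> South
  R (right (90° clockwise)) -> West
  L (left (90° counter-clockwise)) -> South
  U (U-turn (180°)) -> North
  U (U-turn (180°)) -> South
Final: South

Answer: Final heading: South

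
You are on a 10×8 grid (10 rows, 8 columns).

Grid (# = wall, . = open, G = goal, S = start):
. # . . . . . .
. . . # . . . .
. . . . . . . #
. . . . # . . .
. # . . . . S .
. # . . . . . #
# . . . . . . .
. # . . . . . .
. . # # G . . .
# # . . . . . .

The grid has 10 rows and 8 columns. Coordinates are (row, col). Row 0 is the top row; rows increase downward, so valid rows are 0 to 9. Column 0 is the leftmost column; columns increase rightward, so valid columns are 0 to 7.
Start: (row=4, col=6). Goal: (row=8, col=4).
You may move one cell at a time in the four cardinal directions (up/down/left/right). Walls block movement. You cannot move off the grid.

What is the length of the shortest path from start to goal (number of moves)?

BFS from (row=4, col=6) until reaching (row=8, col=4):
  Distance 0: (row=4, col=6)
  Distance 1: (row=3, col=6), (row=4, col=5), (row=4, col=7), (row=5, col=6)
  Distance 2: (row=2, col=6), (row=3, col=5), (row=3, col=7), (row=4, col=4), (row=5, col=5), (row=6, col=6)
  Distance 3: (row=1, col=6), (row=2, col=5), (row=4, col=3), (row=5, col=4), (row=6, col=5), (row=6, col=7), (row=7, col=6)
  Distance 4: (row=0, col=6), (row=1, col=5), (row=1, col=7), (row=2, col=4), (row=3, col=3), (row=4, col=2), (row=5, col=3), (row=6, col=4), (row=7, col=5), (row=7, col=7), (row=8, col=6)
  Distance 5: (row=0, col=5), (row=0, col=7), (row=1, col=4), (row=2, col=3), (row=3, col=2), (row=5, col=2), (row=6, col=3), (row=7, col=4), (row=8, col=5), (row=8, col=7), (row=9, col=6)
  Distance 6: (row=0, col=4), (row=2, col=2), (row=3, col=1), (row=6, col=2), (row=7, col=3), (row=8, col=4), (row=9, col=5), (row=9, col=7)  <- goal reached here
One shortest path (6 moves): (row=4, col=6) -> (row=4, col=5) -> (row=4, col=4) -> (row=5, col=4) -> (row=6, col=4) -> (row=7, col=4) -> (row=8, col=4)

Answer: Shortest path length: 6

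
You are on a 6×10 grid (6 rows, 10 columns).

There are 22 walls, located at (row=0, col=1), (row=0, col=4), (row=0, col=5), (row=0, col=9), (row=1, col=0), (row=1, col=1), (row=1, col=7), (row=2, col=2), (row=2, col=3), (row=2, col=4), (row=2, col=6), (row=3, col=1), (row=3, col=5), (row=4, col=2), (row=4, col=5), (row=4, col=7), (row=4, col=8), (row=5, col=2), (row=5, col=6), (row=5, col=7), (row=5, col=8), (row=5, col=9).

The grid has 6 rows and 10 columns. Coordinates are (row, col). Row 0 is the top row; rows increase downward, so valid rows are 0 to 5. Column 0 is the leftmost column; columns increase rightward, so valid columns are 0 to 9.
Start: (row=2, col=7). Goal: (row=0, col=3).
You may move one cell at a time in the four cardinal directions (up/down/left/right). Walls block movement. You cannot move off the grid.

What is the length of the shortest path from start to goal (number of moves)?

Answer: Shortest path length: 10

Derivation:
BFS from (row=2, col=7) until reaching (row=0, col=3):
  Distance 0: (row=2, col=7)
  Distance 1: (row=2, col=8), (row=3, col=7)
  Distance 2: (row=1, col=8), (row=2, col=9), (row=3, col=6), (row=3, col=8)
  Distance 3: (row=0, col=8), (row=1, col=9), (row=3, col=9), (row=4, col=6)
  Distance 4: (row=0, col=7), (row=4, col=9)
  Distance 5: (row=0, col=6)
  Distance 6: (row=1, col=6)
  Distance 7: (row=1, col=5)
  Distance 8: (row=1, col=4), (row=2, col=5)
  Distance 9: (row=1, col=3)
  Distance 10: (row=0, col=3), (row=1, col=2)  <- goal reached here
One shortest path (10 moves): (row=2, col=7) -> (row=2, col=8) -> (row=1, col=8) -> (row=0, col=8) -> (row=0, col=7) -> (row=0, col=6) -> (row=1, col=6) -> (row=1, col=5) -> (row=1, col=4) -> (row=1, col=3) -> (row=0, col=3)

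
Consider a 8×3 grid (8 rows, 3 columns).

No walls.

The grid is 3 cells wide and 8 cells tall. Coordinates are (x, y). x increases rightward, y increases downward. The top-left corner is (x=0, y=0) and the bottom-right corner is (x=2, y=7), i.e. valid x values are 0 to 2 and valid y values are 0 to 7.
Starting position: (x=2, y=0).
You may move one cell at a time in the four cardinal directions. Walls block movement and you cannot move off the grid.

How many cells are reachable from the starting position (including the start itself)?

Answer: Reachable cells: 24

Derivation:
BFS flood-fill from (x=2, y=0):
  Distance 0: (x=2, y=0)
  Distance 1: (x=1, y=0), (x=2, y=1)
  Distance 2: (x=0, y=0), (x=1, y=1), (x=2, y=2)
  Distance 3: (x=0, y=1), (x=1, y=2), (x=2, y=3)
  Distance 4: (x=0, y=2), (x=1, y=3), (x=2, y=4)
  Distance 5: (x=0, y=3), (x=1, y=4), (x=2, y=5)
  Distance 6: (x=0, y=4), (x=1, y=5), (x=2, y=6)
  Distance 7: (x=0, y=5), (x=1, y=6), (x=2, y=7)
  Distance 8: (x=0, y=6), (x=1, y=7)
  Distance 9: (x=0, y=7)
Total reachable: 24 (grid has 24 open cells total)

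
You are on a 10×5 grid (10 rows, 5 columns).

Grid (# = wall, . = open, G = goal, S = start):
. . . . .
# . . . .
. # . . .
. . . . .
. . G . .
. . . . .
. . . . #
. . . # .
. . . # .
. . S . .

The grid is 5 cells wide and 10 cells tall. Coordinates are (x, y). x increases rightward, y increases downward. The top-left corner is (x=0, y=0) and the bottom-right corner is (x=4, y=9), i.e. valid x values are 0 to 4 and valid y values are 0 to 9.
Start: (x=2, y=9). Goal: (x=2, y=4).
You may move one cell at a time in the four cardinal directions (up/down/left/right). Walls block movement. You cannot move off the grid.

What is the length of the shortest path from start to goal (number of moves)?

BFS from (x=2, y=9) until reaching (x=2, y=4):
  Distance 0: (x=2, y=9)
  Distance 1: (x=2, y=8), (x=1, y=9), (x=3, y=9)
  Distance 2: (x=2, y=7), (x=1, y=8), (x=0, y=9), (x=4, y=9)
  Distance 3: (x=2, y=6), (x=1, y=7), (x=0, y=8), (x=4, y=8)
  Distance 4: (x=2, y=5), (x=1, y=6), (x=3, y=6), (x=0, y=7), (x=4, y=7)
  Distance 5: (x=2, y=4), (x=1, y=5), (x=3, y=5), (x=0, y=6)  <- goal reached here
One shortest path (5 moves): (x=2, y=9) -> (x=2, y=8) -> (x=2, y=7) -> (x=2, y=6) -> (x=2, y=5) -> (x=2, y=4)

Answer: Shortest path length: 5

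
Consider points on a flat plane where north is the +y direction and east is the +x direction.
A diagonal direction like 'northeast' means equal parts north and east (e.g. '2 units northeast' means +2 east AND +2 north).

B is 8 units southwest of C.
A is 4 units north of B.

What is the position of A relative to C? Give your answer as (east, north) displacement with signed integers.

Place C at the origin (east=0, north=0).
  B is 8 units southwest of C: delta (east=-8, north=-8); B at (east=-8, north=-8).
  A is 4 units north of B: delta (east=+0, north=+4); A at (east=-8, north=-4).
Therefore A relative to C: (east=-8, north=-4).

Answer: A is at (east=-8, north=-4) relative to C.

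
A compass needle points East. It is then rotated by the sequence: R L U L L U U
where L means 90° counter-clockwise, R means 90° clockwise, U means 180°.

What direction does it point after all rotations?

Start: East
  R (right (90° clockwise)) -> South
  L (left (90° counter-clockwise)) -> East
  U (U-turn (180°)) -> West
  L (left (90° counter-clockwise)) -> South
  L (left (90° counter-clockwise)) -> East
  U (U-turn (180°)) -> West
  U (U-turn (180°)) -> East
Final: East

Answer: Final heading: East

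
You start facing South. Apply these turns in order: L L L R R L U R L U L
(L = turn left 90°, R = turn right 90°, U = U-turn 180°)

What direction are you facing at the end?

Start: South
  L (left (90° counter-clockwise)) -> East
  L (left (90° counter-clockwise)) -> North
  L (left (90° counter-clockwise)) -> West
  R (right (90° clockwise)) -> North
  R (right (90° clockwise)) -> East
  L (left (90° counter-clockwise)) -> North
  U (U-turn (180°)) -> South
  R (right (90° clockwise)) -> West
  L (left (90° counter-clockwise)) -> South
  U (U-turn (180°)) -> North
  L (left (90° counter-clockwise)) -> West
Final: West

Answer: Final heading: West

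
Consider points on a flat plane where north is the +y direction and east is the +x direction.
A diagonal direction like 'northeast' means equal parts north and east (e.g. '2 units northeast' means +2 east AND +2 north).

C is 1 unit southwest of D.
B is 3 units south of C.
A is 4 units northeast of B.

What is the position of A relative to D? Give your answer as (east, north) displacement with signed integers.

Place D at the origin (east=0, north=0).
  C is 1 unit southwest of D: delta (east=-1, north=-1); C at (east=-1, north=-1).
  B is 3 units south of C: delta (east=+0, north=-3); B at (east=-1, north=-4).
  A is 4 units northeast of B: delta (east=+4, north=+4); A at (east=3, north=0).
Therefore A relative to D: (east=3, north=0).

Answer: A is at (east=3, north=0) relative to D.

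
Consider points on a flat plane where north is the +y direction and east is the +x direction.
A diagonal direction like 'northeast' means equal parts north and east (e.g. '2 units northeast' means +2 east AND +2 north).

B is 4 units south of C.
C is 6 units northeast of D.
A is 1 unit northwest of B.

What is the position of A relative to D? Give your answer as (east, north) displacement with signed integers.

Place D at the origin (east=0, north=0).
  C is 6 units northeast of D: delta (east=+6, north=+6); C at (east=6, north=6).
  B is 4 units south of C: delta (east=+0, north=-4); B at (east=6, north=2).
  A is 1 unit northwest of B: delta (east=-1, north=+1); A at (east=5, north=3).
Therefore A relative to D: (east=5, north=3).

Answer: A is at (east=5, north=3) relative to D.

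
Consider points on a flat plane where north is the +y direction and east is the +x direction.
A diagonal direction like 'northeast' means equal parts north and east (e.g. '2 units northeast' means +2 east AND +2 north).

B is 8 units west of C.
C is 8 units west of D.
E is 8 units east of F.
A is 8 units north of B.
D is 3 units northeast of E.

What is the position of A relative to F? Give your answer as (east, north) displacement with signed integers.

Place F at the origin (east=0, north=0).
  E is 8 units east of F: delta (east=+8, north=+0); E at (east=8, north=0).
  D is 3 units northeast of E: delta (east=+3, north=+3); D at (east=11, north=3).
  C is 8 units west of D: delta (east=-8, north=+0); C at (east=3, north=3).
  B is 8 units west of C: delta (east=-8, north=+0); B at (east=-5, north=3).
  A is 8 units north of B: delta (east=+0, north=+8); A at (east=-5, north=11).
Therefore A relative to F: (east=-5, north=11).

Answer: A is at (east=-5, north=11) relative to F.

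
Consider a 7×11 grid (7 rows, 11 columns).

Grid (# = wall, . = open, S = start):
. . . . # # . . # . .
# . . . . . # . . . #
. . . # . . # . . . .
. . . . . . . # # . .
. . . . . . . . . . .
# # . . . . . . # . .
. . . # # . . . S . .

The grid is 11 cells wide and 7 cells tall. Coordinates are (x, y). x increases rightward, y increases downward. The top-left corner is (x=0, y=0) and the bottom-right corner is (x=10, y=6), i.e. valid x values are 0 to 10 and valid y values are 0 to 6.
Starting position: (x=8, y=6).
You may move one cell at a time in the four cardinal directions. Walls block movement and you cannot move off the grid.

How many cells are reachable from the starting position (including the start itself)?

Answer: Reachable cells: 62

Derivation:
BFS flood-fill from (x=8, y=6):
  Distance 0: (x=8, y=6)
  Distance 1: (x=7, y=6), (x=9, y=6)
  Distance 2: (x=7, y=5), (x=9, y=5), (x=6, y=6), (x=10, y=6)
  Distance 3: (x=7, y=4), (x=9, y=4), (x=6, y=5), (x=10, y=5), (x=5, y=6)
  Distance 4: (x=9, y=3), (x=6, y=4), (x=8, y=4), (x=10, y=4), (x=5, y=5)
  Distance 5: (x=9, y=2), (x=6, y=3), (x=10, y=3), (x=5, y=4), (x=4, y=5)
  Distance 6: (x=9, y=1), (x=8, y=2), (x=10, y=2), (x=5, y=3), (x=4, y=4), (x=3, y=5)
  Distance 7: (x=9, y=0), (x=8, y=1), (x=5, y=2), (x=7, y=2), (x=4, y=3), (x=3, y=4), (x=2, y=5)
  Distance 8: (x=10, y=0), (x=5, y=1), (x=7, y=1), (x=4, y=2), (x=3, y=3), (x=2, y=4), (x=2, y=6)
  Distance 9: (x=7, y=0), (x=4, y=1), (x=2, y=3), (x=1, y=4), (x=1, y=6)
  Distance 10: (x=6, y=0), (x=3, y=1), (x=2, y=2), (x=1, y=3), (x=0, y=4), (x=0, y=6)
  Distance 11: (x=3, y=0), (x=2, y=1), (x=1, y=2), (x=0, y=3)
  Distance 12: (x=2, y=0), (x=1, y=1), (x=0, y=2)
  Distance 13: (x=1, y=0)
  Distance 14: (x=0, y=0)
Total reachable: 62 (grid has 62 open cells total)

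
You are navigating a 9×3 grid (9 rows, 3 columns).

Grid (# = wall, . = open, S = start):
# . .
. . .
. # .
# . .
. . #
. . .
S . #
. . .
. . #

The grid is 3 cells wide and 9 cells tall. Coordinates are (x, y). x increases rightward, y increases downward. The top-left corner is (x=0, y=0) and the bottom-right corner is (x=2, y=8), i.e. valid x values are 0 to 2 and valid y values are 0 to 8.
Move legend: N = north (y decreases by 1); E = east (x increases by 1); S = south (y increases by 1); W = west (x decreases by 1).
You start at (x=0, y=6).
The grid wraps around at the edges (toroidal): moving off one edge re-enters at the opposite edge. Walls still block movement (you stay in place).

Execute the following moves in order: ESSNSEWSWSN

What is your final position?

Start: (x=0, y=6)
  E (east): (x=0, y=6) -> (x=1, y=6)
  S (south): (x=1, y=6) -> (x=1, y=7)
  S (south): (x=1, y=7) -> (x=1, y=8)
  N (north): (x=1, y=8) -> (x=1, y=7)
  S (south): (x=1, y=7) -> (x=1, y=8)
  E (east): blocked, stay at (x=1, y=8)
  W (west): (x=1, y=8) -> (x=0, y=8)
  S (south): blocked, stay at (x=0, y=8)
  W (west): blocked, stay at (x=0, y=8)
  S (south): blocked, stay at (x=0, y=8)
  N (north): (x=0, y=8) -> (x=0, y=7)
Final: (x=0, y=7)

Answer: Final position: (x=0, y=7)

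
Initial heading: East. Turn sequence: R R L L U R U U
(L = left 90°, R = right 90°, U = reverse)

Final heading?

Start: East
  R (right (90° clockwise)) -> South
  R (right (90° clockwise)) -> West
  L (left (90° counter-clockwise)) -> South
  L (left (90° counter-clockwise)) -> East
  U (U-turn (180°)) -> West
  R (right (90° clockwise)) -> North
  U (U-turn (180°)) -> South
  U (U-turn (180°)) -> North
Final: North

Answer: Final heading: North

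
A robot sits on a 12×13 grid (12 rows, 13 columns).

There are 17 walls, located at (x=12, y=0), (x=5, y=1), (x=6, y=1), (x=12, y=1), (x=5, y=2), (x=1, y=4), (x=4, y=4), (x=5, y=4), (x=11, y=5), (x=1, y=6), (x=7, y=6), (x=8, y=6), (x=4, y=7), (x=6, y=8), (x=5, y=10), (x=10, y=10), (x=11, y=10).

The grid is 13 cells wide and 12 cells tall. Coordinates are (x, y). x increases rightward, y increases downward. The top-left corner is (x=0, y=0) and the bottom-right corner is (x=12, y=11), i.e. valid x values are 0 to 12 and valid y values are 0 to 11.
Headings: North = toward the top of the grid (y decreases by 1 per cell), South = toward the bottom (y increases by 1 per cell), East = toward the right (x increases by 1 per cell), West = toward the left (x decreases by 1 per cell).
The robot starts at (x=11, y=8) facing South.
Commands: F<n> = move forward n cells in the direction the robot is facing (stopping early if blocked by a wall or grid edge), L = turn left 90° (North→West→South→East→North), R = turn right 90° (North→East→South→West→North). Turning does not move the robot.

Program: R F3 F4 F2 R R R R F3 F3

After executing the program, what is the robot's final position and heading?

Answer: Final position: (x=7, y=8), facing West

Derivation:
Start: (x=11, y=8), facing South
  R: turn right, now facing West
  F3: move forward 3, now at (x=8, y=8)
  F4: move forward 1/4 (blocked), now at (x=7, y=8)
  F2: move forward 0/2 (blocked), now at (x=7, y=8)
  R: turn right, now facing North
  R: turn right, now facing East
  R: turn right, now facing South
  R: turn right, now facing West
  F3: move forward 0/3 (blocked), now at (x=7, y=8)
  F3: move forward 0/3 (blocked), now at (x=7, y=8)
Final: (x=7, y=8), facing West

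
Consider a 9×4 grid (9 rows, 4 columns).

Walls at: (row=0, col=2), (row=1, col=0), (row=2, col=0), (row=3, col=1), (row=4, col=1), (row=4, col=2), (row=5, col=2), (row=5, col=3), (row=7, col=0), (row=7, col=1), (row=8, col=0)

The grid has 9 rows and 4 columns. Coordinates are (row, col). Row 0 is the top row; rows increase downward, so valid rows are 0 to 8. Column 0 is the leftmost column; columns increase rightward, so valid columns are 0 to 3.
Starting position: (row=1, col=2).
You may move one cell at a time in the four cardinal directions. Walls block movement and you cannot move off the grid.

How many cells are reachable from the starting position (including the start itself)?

BFS flood-fill from (row=1, col=2):
  Distance 0: (row=1, col=2)
  Distance 1: (row=1, col=1), (row=1, col=3), (row=2, col=2)
  Distance 2: (row=0, col=1), (row=0, col=3), (row=2, col=1), (row=2, col=3), (row=3, col=2)
  Distance 3: (row=0, col=0), (row=3, col=3)
  Distance 4: (row=4, col=3)
Total reachable: 12 (grid has 25 open cells total)

Answer: Reachable cells: 12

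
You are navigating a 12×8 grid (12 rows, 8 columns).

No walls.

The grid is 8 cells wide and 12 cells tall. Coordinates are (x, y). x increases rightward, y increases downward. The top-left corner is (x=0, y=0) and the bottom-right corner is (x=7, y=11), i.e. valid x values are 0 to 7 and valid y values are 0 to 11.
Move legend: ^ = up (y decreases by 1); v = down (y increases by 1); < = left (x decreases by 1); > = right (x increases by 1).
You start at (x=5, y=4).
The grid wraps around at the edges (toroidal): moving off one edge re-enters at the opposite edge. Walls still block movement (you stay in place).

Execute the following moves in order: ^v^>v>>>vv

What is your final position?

Answer: Final position: (x=1, y=6)

Derivation:
Start: (x=5, y=4)
  ^ (up): (x=5, y=4) -> (x=5, y=3)
  v (down): (x=5, y=3) -> (x=5, y=4)
  ^ (up): (x=5, y=4) -> (x=5, y=3)
  > (right): (x=5, y=3) -> (x=6, y=3)
  v (down): (x=6, y=3) -> (x=6, y=4)
  > (right): (x=6, y=4) -> (x=7, y=4)
  > (right): (x=7, y=4) -> (x=0, y=4)
  > (right): (x=0, y=4) -> (x=1, y=4)
  v (down): (x=1, y=4) -> (x=1, y=5)
  v (down): (x=1, y=5) -> (x=1, y=6)
Final: (x=1, y=6)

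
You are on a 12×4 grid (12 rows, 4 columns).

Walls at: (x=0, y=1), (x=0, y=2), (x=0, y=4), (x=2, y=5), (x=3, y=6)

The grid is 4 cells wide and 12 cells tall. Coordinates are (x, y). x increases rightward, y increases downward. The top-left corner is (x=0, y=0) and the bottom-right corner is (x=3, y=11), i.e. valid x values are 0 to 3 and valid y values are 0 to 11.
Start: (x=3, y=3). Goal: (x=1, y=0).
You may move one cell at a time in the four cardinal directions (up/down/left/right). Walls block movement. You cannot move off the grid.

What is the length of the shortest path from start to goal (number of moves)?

Answer: Shortest path length: 5

Derivation:
BFS from (x=3, y=3) until reaching (x=1, y=0):
  Distance 0: (x=3, y=3)
  Distance 1: (x=3, y=2), (x=2, y=3), (x=3, y=4)
  Distance 2: (x=3, y=1), (x=2, y=2), (x=1, y=3), (x=2, y=4), (x=3, y=5)
  Distance 3: (x=3, y=0), (x=2, y=1), (x=1, y=2), (x=0, y=3), (x=1, y=4)
  Distance 4: (x=2, y=0), (x=1, y=1), (x=1, y=5)
  Distance 5: (x=1, y=0), (x=0, y=5), (x=1, y=6)  <- goal reached here
One shortest path (5 moves): (x=3, y=3) -> (x=2, y=3) -> (x=1, y=3) -> (x=1, y=2) -> (x=1, y=1) -> (x=1, y=0)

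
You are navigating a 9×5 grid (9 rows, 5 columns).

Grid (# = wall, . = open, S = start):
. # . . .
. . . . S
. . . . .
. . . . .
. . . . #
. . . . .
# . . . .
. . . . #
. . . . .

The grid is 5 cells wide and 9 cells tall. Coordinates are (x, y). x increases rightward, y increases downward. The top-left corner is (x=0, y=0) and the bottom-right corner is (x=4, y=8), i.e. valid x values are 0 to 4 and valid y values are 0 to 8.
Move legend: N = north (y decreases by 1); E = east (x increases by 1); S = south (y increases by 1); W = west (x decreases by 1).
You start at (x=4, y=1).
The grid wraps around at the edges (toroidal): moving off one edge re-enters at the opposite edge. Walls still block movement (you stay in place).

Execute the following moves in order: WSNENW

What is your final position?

Answer: Final position: (x=3, y=0)

Derivation:
Start: (x=4, y=1)
  W (west): (x=4, y=1) -> (x=3, y=1)
  S (south): (x=3, y=1) -> (x=3, y=2)
  N (north): (x=3, y=2) -> (x=3, y=1)
  E (east): (x=3, y=1) -> (x=4, y=1)
  N (north): (x=4, y=1) -> (x=4, y=0)
  W (west): (x=4, y=0) -> (x=3, y=0)
Final: (x=3, y=0)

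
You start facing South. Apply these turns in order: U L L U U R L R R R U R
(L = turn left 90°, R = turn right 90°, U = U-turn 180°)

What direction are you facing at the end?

Answer: Final heading: North

Derivation:
Start: South
  U (U-turn (180°)) -> North
  L (left (90° counter-clockwise)) -> West
  L (left (90° counter-clockwise)) -> South
  U (U-turn (180°)) -> North
  U (U-turn (180°)) -> South
  R (right (90° clockwise)) -> West
  L (left (90° counter-clockwise)) -> South
  R (right (90° clockwise)) -> West
  R (right (90° clockwise)) -> North
  R (right (90° clockwise)) -> East
  U (U-turn (180°)) -> West
  R (right (90° clockwise)) -> North
Final: North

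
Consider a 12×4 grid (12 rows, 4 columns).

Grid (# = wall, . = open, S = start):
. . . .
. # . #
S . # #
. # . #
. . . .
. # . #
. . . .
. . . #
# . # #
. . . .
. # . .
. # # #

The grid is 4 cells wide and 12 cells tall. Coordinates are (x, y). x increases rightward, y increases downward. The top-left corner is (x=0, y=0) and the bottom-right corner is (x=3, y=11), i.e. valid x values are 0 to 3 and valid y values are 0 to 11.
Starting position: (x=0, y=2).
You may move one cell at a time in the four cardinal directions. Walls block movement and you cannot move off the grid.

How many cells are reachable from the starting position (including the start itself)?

Answer: Reachable cells: 32

Derivation:
BFS flood-fill from (x=0, y=2):
  Distance 0: (x=0, y=2)
  Distance 1: (x=0, y=1), (x=1, y=2), (x=0, y=3)
  Distance 2: (x=0, y=0), (x=0, y=4)
  Distance 3: (x=1, y=0), (x=1, y=4), (x=0, y=5)
  Distance 4: (x=2, y=0), (x=2, y=4), (x=0, y=6)
  Distance 5: (x=3, y=0), (x=2, y=1), (x=2, y=3), (x=3, y=4), (x=2, y=5), (x=1, y=6), (x=0, y=7)
  Distance 6: (x=2, y=6), (x=1, y=7)
  Distance 7: (x=3, y=6), (x=2, y=7), (x=1, y=8)
  Distance 8: (x=1, y=9)
  Distance 9: (x=0, y=9), (x=2, y=9)
  Distance 10: (x=3, y=9), (x=0, y=10), (x=2, y=10)
  Distance 11: (x=3, y=10), (x=0, y=11)
Total reachable: 32 (grid has 32 open cells total)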